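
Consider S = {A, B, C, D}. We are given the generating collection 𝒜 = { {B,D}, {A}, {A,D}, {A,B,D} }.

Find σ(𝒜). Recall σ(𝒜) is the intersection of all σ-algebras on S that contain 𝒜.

Start: 𝒜 ∪ {∅, S} = { {}, {A}, {A,D}, {B,D}, {A,B,D}, S }.
Round 1: 4 new —
  {C}  = ᶜ of {A,B,D}
  {A,C}  = ᶜ of {B,D}
  {B,C}  = ᶜ of {A,D}
  {B,C,D}  = ᶜ of {A}
  [10 total]
Round 2: 2 new —
  {A,B,C}  = {B,C} ∪ {A,C}
  {A,C,D}  = {C} ∪ {A,D}
  [12 total]
Round 3 (2 new):
  {B}  = ᶜ of {A,C,D}
  {D}  = ᶜ of {A,B,C}
  [14 total]
Round 4 (2 new):
  {A,B}  = {B} ∪ {A}
  {C,D}  = {C} ∪ {D}
  [16 total]
Round 5: stable.

Therefore σ(𝒜) = { {}, {A}, {B}, {C}, {D}, {A,B}, {A,C}, {A,D}, {B,C}, {B,D}, {C,D}, {A,B,C}, {A,B,D}, {A,C,D}, {B,C,D}, S } (|σ(𝒜)| = 16).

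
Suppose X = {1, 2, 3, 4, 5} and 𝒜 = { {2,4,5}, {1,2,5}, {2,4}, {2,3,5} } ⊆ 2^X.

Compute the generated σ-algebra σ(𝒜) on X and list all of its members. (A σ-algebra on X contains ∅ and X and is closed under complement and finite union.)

σ(𝒜) (32 sets): { ∅, {1}, {2}, {3}, {4}, {5}, {1,2}, {1,3}, {1,4}, {1,5}, {2,3}, {2,4}, {2,5}, {3,4}, {3,5}, {4,5}, {1,2,3}, {1,2,4}, {1,2,5}, {1,3,4}, {1,3,5}, {1,4,5}, {2,3,4}, {2,3,5}, {2,4,5}, {3,4,5}, {1,2,3,4}, {1,2,3,5}, {1,2,4,5}, {1,3,4,5}, {2,3,4,5}, X }

Trace:
Initial family (6 sets): { ∅, {2,4}, {1,2,5}, {2,3,5}, {2,4,5}, X }.
Pass 1: +7 →
  {1,3}  = {2,4,5}ᶜ
  {1,4}  = {2,3,5}ᶜ
  {3,4}  = {1,2,5}ᶜ
  {1,3,5}  = {2,4}ᶜ
  {1,2,3,5}  = {1,2,5} ∪ {2,3,5}
  {1,2,4,5}  = {1,2,5} ∪ {2,4}
  {2,3,4,5}  = {2,3,5} ∪ {2,4}
  |family| = 13
Pass 2: 8 new —
  {1}  = {2,3,4,5}ᶜ
  {3}  = {1,2,4,5}ᶜ
  {4}  = {1,2,3,5}ᶜ
  {1,2,4}  = {1,4} ∪ {2,4}
  {1,3,4}  = {3,4} ∪ {1,4}
  {2,3,4}  = {3,4} ∪ {2,4}
  {1,2,3,4}  = {1,3} ∪ {2,4}
  {1,3,4,5}  = {3,4} ∪ {1,3,5}
  |family| = 21
Pass 3. New:
  {2}  = {1,3,4,5}ᶜ
  {5}  = {1,2,3,4}ᶜ
  {1,5}  = {2,3,4}ᶜ
  {2,5}  = {1,3,4}ᶜ
  {3,5}  = {1,2,4}ᶜ
  |family| = 26
Pass 4. New:
  {1,2}  = {2} ∪ {1}
  {2,3}  = {2} ∪ {3}
  {4,5}  = {5} ∪ {4}
  {1,2,3}  = {2} ∪ {1,3}
  {1,4,5}  = {5} ∪ {1,4}
  {3,4,5}  = {3,4} ∪ {5}
  |family| = 32
Pass 5: already closed under ᶜ and ∪.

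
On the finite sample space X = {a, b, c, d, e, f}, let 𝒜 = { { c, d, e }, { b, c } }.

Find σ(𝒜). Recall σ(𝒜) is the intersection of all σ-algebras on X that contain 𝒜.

σ(𝒜) (16 sets): { {}, { b }, { c }, { a, f }, { b, c }, { d, e }, { a, b, f }, { a, c, f }, { b, d, e }, { c, d, e }, { a, b, c, f }, { a, d, e, f }, { b, c, d, e }, { a, b, d, e, f }, { a, c, d, e, f }, X }

Derivation:
Seed the family with 𝒜 together with ∅ and X: { {}, { b, c }, { c, d, e }, X }.
Step 1: +3 →
  { a, b, f }  = ᶜ of { c, d, e }
  { a, d, e, f }  = ᶜ of { b, c }
  { b, c, d, e }  = { c, d, e } ∪ { b, c }
  — 7 sets.
Step 2: +4 →
  { a, f }  = ᶜ of { b, c, d, e }
  { a, b, c, f }  = { b, c } ∪ { a, b, f }
  { a, b, d, e, f }  = { a, d, e, f } ∪ { a, b, f }
  { a, c, d, e, f }  = { c, d, e } ∪ { a, d, e, f }
  — 11 sets.
Step 3: 3 new —
  { b }  = ᶜ of { a, c, d, e, f }
  { c }  = ᶜ of { a, b, d, e, f }
  { d, e }  = ᶜ of { a, b, c, f }
  — 14 sets.
Step 4: 2 new —
  { a, c, f }  = { c } ∪ { a, f }
  { b, d, e }  = { d, e } ∪ { b }
  — 16 sets.
Step 5: no new sets; the family is a σ-algebra.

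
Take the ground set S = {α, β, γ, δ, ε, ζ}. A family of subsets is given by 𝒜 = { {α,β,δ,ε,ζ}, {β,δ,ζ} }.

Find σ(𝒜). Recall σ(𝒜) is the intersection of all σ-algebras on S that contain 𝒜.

σ(𝒜) (8 sets): { {}, {γ}, {α,ε}, {α,γ,ε}, {β,δ,ζ}, {β,γ,δ,ζ}, {α,β,δ,ε,ζ}, S }

Working:
Take S₀ = 𝒜 ∪ {∅, S} = { {}, {β,δ,ζ}, {α,β,δ,ε,ζ}, S }.
Round 1: 2 new —
  {γ}  = complement {α,β,δ,ε,ζ}
  {α,γ,ε}  = complement {β,δ,ζ}
  — 6 sets.
Round 2: 1 new —
  {β,γ,δ,ζ}  = {β,δ,ζ} ∪ {γ}
  — 7 sets.
Round 3 adds 1:
  {α,ε}  = complement {β,γ,δ,ζ}
  — 8 sets.
Round 4 adds nothing — fixpoint reached.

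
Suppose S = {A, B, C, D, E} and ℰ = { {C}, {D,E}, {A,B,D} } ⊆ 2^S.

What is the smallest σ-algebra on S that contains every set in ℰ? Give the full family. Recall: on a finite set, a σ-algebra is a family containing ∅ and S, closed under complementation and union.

σ(ℰ) (16 sets): { {}, {C}, {D}, {E}, {A,B}, {C,D}, {C,E}, {D,E}, {A,B,C}, {A,B,D}, {A,B,E}, {C,D,E}, {A,B,C,D}, {A,B,C,E}, {A,B,D,E}, S }

Derivation:
Begin from { {}, {C}, {D,E}, {A,B,D}, S } (that is, ℰ plus ∅ and S).
Iteration 1 (5 new):
  {C,E}  = {A,B,D}ᶜ
  {A,B,C}  = {D,E}ᶜ
  {C,D,E}  = {D,E} ∪ {C}
  {A,B,C,D}  = {C} ∪ {A,B,D}
  {A,B,D,E}  = {C}ᶜ
  (now 10)
Iteration 2. New:
  {E}  = {A,B,C,D}ᶜ
  {A,B}  = {C,D,E}ᶜ
  {A,B,C,E}  = {A,B,C} ∪ {C,E}
  (now 13)
Iteration 3: +2 →
  {D}  = {A,B,C,E}ᶜ
  {A,B,E}  = {A,B} ∪ {E}
  (now 15)
Iteration 4: 1 new —
  {C,D}  = {A,B,E}ᶜ
  (now 16)
Iteration 5: closed — nothing new.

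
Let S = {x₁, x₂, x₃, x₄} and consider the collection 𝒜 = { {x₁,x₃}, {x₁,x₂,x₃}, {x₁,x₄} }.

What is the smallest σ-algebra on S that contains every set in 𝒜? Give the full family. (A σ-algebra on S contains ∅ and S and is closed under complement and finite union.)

|σ(𝒜)| = 16.  σ(𝒜) = { ∅, {x₁}, {x₂}, {x₃}, {x₄}, {x₁,x₂}, {x₁,x₃}, {x₁,x₄}, {x₂,x₃}, {x₂,x₄}, {x₃,x₄}, {x₁,x₂,x₃}, {x₁,x₂,x₄}, {x₁,x₃,x₄}, {x₂,x₃,x₄}, S }

Check:
Start: 𝒜 ∪ {∅, S} = { ∅, {x₁,x₃}, {x₁,x₄}, {x₁,x₂,x₃}, S }.
Iteration 1: +4 →
  {x₄}  = {x₁,x₂,x₃}ᶜ
  {x₂,x₃}  = {x₁,x₄}ᶜ
  {x₂,x₄}  = {x₁,x₃}ᶜ
  {x₁,x₃,x₄}  = {x₁,x₄} ∪ {x₁,x₃}
  [9 total]
Iteration 2 (3 new):
  {x₂}  = {x₁,x₃,x₄}ᶜ
  {x₁,x₂,x₄}  = {x₁,x₄} ∪ {x₂,x₄}
  {x₂,x₃,x₄}  = {x₂,x₃} ∪ {x₄}
  [12 total]
Iteration 3. New:
  {x₁}  = {x₂,x₃,x₄}ᶜ
  {x₃}  = {x₁,x₂,x₄}ᶜ
  [14 total]
Iteration 4 adds 2:
  {x₁,x₂}  = {x₂} ∪ {x₁}
  {x₃,x₄}  = {x₃} ∪ {x₄}
  [16 total]
After Iteration 5 the family is unchanged; done.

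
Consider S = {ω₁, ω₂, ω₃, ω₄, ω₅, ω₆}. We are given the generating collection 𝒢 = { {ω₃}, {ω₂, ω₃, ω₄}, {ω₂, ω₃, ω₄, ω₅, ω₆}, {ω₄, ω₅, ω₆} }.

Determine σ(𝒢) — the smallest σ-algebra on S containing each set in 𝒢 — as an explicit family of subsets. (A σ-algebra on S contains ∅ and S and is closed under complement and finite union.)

Answer: σ(𝒢) = { {}, {ω₁}, {ω₂}, {ω₃}, {ω₄}, {ω₁, ω₂}, {ω₁, ω₃}, {ω₁, ω₄}, {ω₂, ω₃}, {ω₂, ω₄}, {ω₃, ω₄}, {ω₅, ω₆}, {ω₁, ω₂, ω₃}, {ω₁, ω₂, ω₄}, {ω₁, ω₃, ω₄}, {ω₁, ω₅, ω₆}, {ω₂, ω₃, ω₄}, {ω₂, ω₅, ω₆}, {ω₃, ω₅, ω₆}, {ω₄, ω₅, ω₆}, {ω₁, ω₂, ω₃, ω₄}, {ω₁, ω₂, ω₅, ω₆}, {ω₁, ω₃, ω₅, ω₆}, {ω₁, ω₄, ω₅, ω₆}, {ω₂, ω₃, ω₅, ω₆}, {ω₂, ω₄, ω₅, ω₆}, {ω₃, ω₄, ω₅, ω₆}, {ω₁, ω₂, ω₃, ω₅, ω₆}, {ω₁, ω₂, ω₄, ω₅, ω₆}, {ω₁, ω₃, ω₄, ω₅, ω₆}, {ω₂, ω₃, ω₄, ω₅, ω₆}, S }

Trace:
Initial family (6 sets): { {}, {ω₃}, {ω₂, ω₃, ω₄}, {ω₄, ω₅, ω₆}, {ω₂, ω₃, ω₄, ω₅, ω₆}, S }.
Iteration 1: +5 →
  {ω₁}  = complement {ω₂, ω₃, ω₄, ω₅, ω₆}
  {ω₁, ω₂, ω₃}  = complement {ω₄, ω₅, ω₆}
  {ω₁, ω₅, ω₆}  = complement {ω₂, ω₃, ω₄}
  {ω₃, ω₄, ω₅, ω₆}  = {ω₃} ∪ {ω₄, ω₅, ω₆}
  {ω₁, ω₂, ω₄, ω₅, ω₆}  = complement {ω₃}
Iteration 2 adds 7:
  {ω₁, ω₂}  = complement {ω₃, ω₄, ω₅, ω₆}
  {ω₁, ω₃}  = {ω₃} ∪ {ω₁}
  {ω₁, ω₂, ω₃, ω₄}  = {ω₂, ω₃, ω₄} ∪ {ω₁, ω₂, ω₃}
  {ω₁, ω₃, ω₅, ω₆}  = {ω₃} ∪ {ω₁, ω₅, ω₆}
  {ω₁, ω₄, ω₅, ω₆}  = {ω₁, ω₅, ω₆} ∪ {ω₄, ω₅, ω₆}
  {ω₁, ω₂, ω₃, ω₅, ω₆}  = {ω₁, ω₂, ω₃} ∪ {ω₁, ω₅, ω₆}
  {ω₁, ω₃, ω₄, ω₅, ω₆}  = {ω₃, ω₄, ω₅, ω₆} ∪ {ω₁, ω₅, ω₆}
Iteration 3: +7 →
  {ω₂}  = complement {ω₁, ω₃, ω₄, ω₅, ω₆}
  {ω₄}  = complement {ω₁, ω₂, ω₃, ω₅, ω₆}
  {ω₂, ω₃}  = complement {ω₁, ω₄, ω₅, ω₆}
  {ω₂, ω₄}  = complement {ω₁, ω₃, ω₅, ω₆}
  {ω₅, ω₆}  = complement {ω₁, ω₂, ω₃, ω₄}
  {ω₁, ω₂, ω₅, ω₆}  = {ω₁, ω₅, ω₆} ∪ {ω₁, ω₂}
  {ω₂, ω₄, ω₅, ω₆}  = complement {ω₁, ω₃}
Iteration 4: 7 new —
  {ω₁, ω₄}  = {ω₁} ∪ {ω₄}
  {ω₃, ω₄}  = complement {ω₁, ω₂, ω₅, ω₆}
  {ω₁, ω₂, ω₄}  = {ω₁, ω₂} ∪ {ω₄}
  {ω₁, ω₃, ω₄}  = {ω₁, ω₃} ∪ {ω₄}
  {ω₂, ω₅, ω₆}  = {ω₅, ω₆} ∪ {ω₂}
  {ω₃, ω₅, ω₆}  = {ω₅, ω₆} ∪ {ω₃}
  {ω₂, ω₃, ω₅, ω₆}  = {ω₅, ω₆} ∪ {ω₂, ω₃}
Iteration 5 adds nothing — fixpoint reached.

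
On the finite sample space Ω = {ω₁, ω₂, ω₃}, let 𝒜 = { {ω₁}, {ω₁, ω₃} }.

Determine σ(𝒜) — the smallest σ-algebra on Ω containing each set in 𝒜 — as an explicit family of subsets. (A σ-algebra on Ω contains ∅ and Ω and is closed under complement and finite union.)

Initial family (4 sets): { {}, {ω₁}, {ω₁, ω₃}, Ω }.
Step 1: 2 new —
  {ω₂}  = {ω₁, ω₃}ᶜ
  {ω₂, ω₃}  = {ω₁}ᶜ
  |family| = 6
Step 2 (1 new):
  {ω₁, ω₂}  = {ω₂} ∪ {ω₁}
  |family| = 7
Step 3: 1 new —
  {ω₃}  = {ω₁, ω₂}ᶜ
  |family| = 8
Step 4 adds nothing — fixpoint reached.

|σ(𝒜)| = 8.  σ(𝒜) = { {}, {ω₁}, {ω₂}, {ω₃}, {ω₁, ω₂}, {ω₁, ω₃}, {ω₂, ω₃}, Ω }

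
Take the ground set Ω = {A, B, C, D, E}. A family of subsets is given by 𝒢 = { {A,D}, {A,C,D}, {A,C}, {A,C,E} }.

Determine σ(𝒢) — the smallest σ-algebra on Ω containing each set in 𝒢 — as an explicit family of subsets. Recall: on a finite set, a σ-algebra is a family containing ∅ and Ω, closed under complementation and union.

|σ(𝒢)| = 32.  σ(𝒢) = { ∅, {A}, {B}, {C}, {D}, {E}, {A,B}, {A,C}, {A,D}, {A,E}, {B,C}, {B,D}, {B,E}, {C,D}, {C,E}, {D,E}, {A,B,C}, {A,B,D}, {A,B,E}, {A,C,D}, {A,C,E}, {A,D,E}, {B,C,D}, {B,C,E}, {B,D,E}, {C,D,E}, {A,B,C,D}, {A,B,C,E}, {A,B,D,E}, {A,C,D,E}, {B,C,D,E}, Ω }

Check:
Take S₀ = 𝒢 ∪ {∅, Ω} = { ∅, {A,C}, {A,D}, {A,C,D}, {A,C,E}, Ω }.
Pass 1 adds 5:
  {B,D}  = {A,C,E}ᶜ
  {B,E}  = {A,C,D}ᶜ
  {B,C,E}  = {A,D}ᶜ
  {B,D,E}  = {A,C}ᶜ
  {A,C,D,E}  = {A,C,D} ∪ {A,C,E}
Pass 2: +6 →
  {B}  = {A,C,D,E}ᶜ
  {A,B,D}  = {A,D} ∪ {B,D}
  {A,B,C,D}  = {A,C,D} ∪ {B,D}
  {A,B,C,E}  = {B,E} ∪ {A,C,E}
  {A,B,D,E}  = {B,E} ∪ {A,D}
  {B,C,D,E}  = {B,C,E} ∪ {B,D}
Pass 3: +6 →
  {A}  = {B,C,D,E}ᶜ
  {C}  = {A,B,D,E}ᶜ
  {D}  = {A,B,C,E}ᶜ
  {E}  = {A,B,C,D}ᶜ
  {C,E}  = {A,B,D}ᶜ
  {A,B,C}  = {A,C} ∪ {B}
Pass 4: 9 new —
  {A,B}  = {B} ∪ {A}
  {A,E}  = {E} ∪ {A}
  {B,C}  = {B} ∪ {C}
  {C,D}  = {C} ∪ {D}
  {D,E}  = {A,B,C}ᶜ
  {A,B,E}  = {B,E} ∪ {A}
  {A,D,E}  = {E} ∪ {A,D}
  {B,C,D}  = {C} ∪ {B,D}
  {C,D,E}  = {D} ∪ {C,E}
Pass 5: no new sets; the family is a σ-algebra.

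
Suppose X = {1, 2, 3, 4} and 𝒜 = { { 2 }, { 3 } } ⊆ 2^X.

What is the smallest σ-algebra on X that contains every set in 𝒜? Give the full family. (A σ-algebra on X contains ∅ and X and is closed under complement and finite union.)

Take S₀ = 𝒜 ∪ {∅, X} = { ∅, { 2 }, { 3 }, X }.
Iteration 1 adds 3:
  { 2, 3 }  = { 3 } ∪ { 2 }
  { 1, 2, 4 }  = complement { 3 }
  { 1, 3, 4 }  = complement { 2 }
  (now 7)
Iteration 2. New:
  { 1, 4 }  = complement { 2, 3 }
  (now 8)
After Iteration 3 the family is unchanged; done.

Therefore σ(𝒜) = { ∅, { 2 }, { 3 }, { 1, 4 }, { 2, 3 }, { 1, 2, 4 }, { 1, 3, 4 }, X } (|σ(𝒜)| = 8).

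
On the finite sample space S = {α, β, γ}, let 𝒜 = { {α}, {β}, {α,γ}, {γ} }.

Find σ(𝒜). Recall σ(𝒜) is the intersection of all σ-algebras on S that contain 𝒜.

σ(𝒜) = { {}, {α}, {β}, {γ}, {α,β}, {α,γ}, {β,γ}, S }

Derivation:
Begin from { {}, {α}, {β}, {γ}, {α,γ}, S } (that is, 𝒜 plus ∅ and S).
Round 1: +2 →
  {α,β}  = ᶜ of {γ}
  {β,γ}  = ᶜ of {α}
  |family| = 8
Round 2 adds nothing — fixpoint reached.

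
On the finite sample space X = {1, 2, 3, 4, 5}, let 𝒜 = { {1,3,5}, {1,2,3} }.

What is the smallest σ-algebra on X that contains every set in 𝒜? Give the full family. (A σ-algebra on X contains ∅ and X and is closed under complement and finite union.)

|σ(𝒜)| = 16.  σ(𝒜) = { ∅, {2}, {4}, {5}, {1,3}, {2,4}, {2,5}, {4,5}, {1,2,3}, {1,3,4}, {1,3,5}, {2,4,5}, {1,2,3,4}, {1,2,3,5}, {1,3,4,5}, X }

Check:
Seed the family with 𝒜 together with ∅ and X: { ∅, {1,2,3}, {1,3,5}, X }.
Iteration 1: +3 →
  {2,4}  = complement {1,3,5}
  {4,5}  = complement {1,2,3}
  {1,2,3,5}  = {1,3,5} ∪ {1,2,3}
  — 7 sets.
Iteration 2 (4 new):
  {4}  = complement {1,2,3,5}
  {2,4,5}  = {4,5} ∪ {2,4}
  {1,2,3,4}  = {1,2,3} ∪ {2,4}
  {1,3,4,5}  = {4,5} ∪ {1,3,5}
  — 11 sets.
Iteration 3 adds 3:
  {2}  = complement {1,3,4,5}
  {5}  = complement {1,2,3,4}
  {1,3}  = complement {2,4,5}
  — 14 sets.
Iteration 4 adds 2:
  {2,5}  = {2} ∪ {5}
  {1,3,4}  = {1,3} ∪ {4}
  — 16 sets.
Iteration 5 adds nothing — fixpoint reached.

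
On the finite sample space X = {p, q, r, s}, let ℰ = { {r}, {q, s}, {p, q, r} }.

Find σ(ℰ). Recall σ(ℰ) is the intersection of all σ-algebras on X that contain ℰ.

Seed the family with ℰ together with ∅ and X: { ∅, {r}, {q, s}, {p, q, r}, X }.
Pass 1. New:
  {s}  = {p, q, r}ᶜ
  {p, r}  = {q, s}ᶜ
  {p, q, s}  = {r}ᶜ
  {q, r, s}  = {r} ∪ {q, s}
  — 9 sets.
Pass 2: +3 →
  {p}  = {q, r, s}ᶜ
  {r, s}  = {r} ∪ {s}
  {p, r, s}  = {p, r} ∪ {s}
  — 12 sets.
Pass 3. New:
  {q}  = {p, r, s}ᶜ
  {p, q}  = {r, s}ᶜ
  {p, s}  = {s} ∪ {p}
  — 15 sets.
Pass 4: +1 →
  {q, r}  = {p, s}ᶜ
  — 16 sets.
Pass 5: no new sets; the family is a σ-algebra.

σ(ℰ) = { ∅, {p}, {q}, {r}, {s}, {p, q}, {p, r}, {p, s}, {q, r}, {q, s}, {r, s}, {p, q, r}, {p, q, s}, {p, r, s}, {q, r, s}, X }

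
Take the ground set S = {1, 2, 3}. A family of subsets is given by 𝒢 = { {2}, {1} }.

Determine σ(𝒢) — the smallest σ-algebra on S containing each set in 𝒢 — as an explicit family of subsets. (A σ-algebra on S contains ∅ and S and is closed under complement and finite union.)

Start: 𝒢 ∪ {∅, S} = { ∅, {1}, {2}, S }.
Step 1: +3 →
  {1, 2}  = {2} ∪ {1}
  {1, 3}  = S∖{2}
  {2, 3}  = S∖{1}
  [7 total]
Step 2. New:
  {3}  = S∖{1, 2}
  [8 total]
Step 3: already closed under ᶜ and ∪.

Therefore σ(𝒢) = { ∅, {1}, {2}, {3}, {1, 2}, {1, 3}, {2, 3}, S } (|σ(𝒢)| = 8).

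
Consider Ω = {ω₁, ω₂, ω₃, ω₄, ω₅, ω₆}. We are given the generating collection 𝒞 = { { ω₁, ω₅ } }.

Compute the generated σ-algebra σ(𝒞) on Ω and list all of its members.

σ(𝒞) = { ∅, { ω₁, ω₅ }, { ω₂, ω₃, ω₄, ω₆ }, Ω }

Working:
Start: 𝒞 ∪ {∅, Ω} = { ∅, { ω₁, ω₅ }, Ω }.
Step 1 adds 1:
  { ω₂, ω₃, ω₄, ω₆ }  = ᶜ of { ω₁, ω₅ }
Step 2: already closed under ᶜ and ∪.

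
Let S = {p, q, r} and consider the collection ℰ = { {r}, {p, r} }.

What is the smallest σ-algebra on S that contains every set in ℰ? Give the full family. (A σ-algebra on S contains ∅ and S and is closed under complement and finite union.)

σ(ℰ) = { ∅, {p}, {q}, {r}, {p, q}, {p, r}, {q, r}, S }

Working:
Begin from { ∅, {r}, {p, r}, S } (that is, ℰ plus ∅ and S).
Step 1 (2 new):
  {q}  = ᶜ of {p, r}
  {p, q}  = ᶜ of {r}
  [6 total]
Step 2. New:
  {q, r}  = {r} ∪ {q}
  [7 total]
Step 3. New:
  {p}  = ᶜ of {q, r}
  [8 total]
Step 4: stable.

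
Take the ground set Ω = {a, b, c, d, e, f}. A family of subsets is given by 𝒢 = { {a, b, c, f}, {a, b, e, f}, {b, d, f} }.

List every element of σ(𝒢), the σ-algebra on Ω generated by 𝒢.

Begin from { {}, {b, d, f}, {a, b, c, f}, {a, b, e, f}, Ω } (that is, 𝒢 plus ∅ and Ω).
Round 1: 6 new —
  {c, d}  = complement {a, b, e, f}
  {d, e}  = complement {a, b, c, f}
  {a, c, e}  = complement {b, d, f}
  {a, b, c, d, f}  = {b, d, f} ∪ {a, b, c, f}
  {a, b, c, e, f}  = {a, b, c, f} ∪ {a, b, e, f}
  {a, b, d, e, f}  = {b, d, f} ∪ {a, b, e, f}
Round 2: +7 →
  {c}  = complement {a, b, d, e, f}
  {d}  = complement {a, b, c, e, f}
  {e}  = complement {a, b, c, d, f}
  {c, d, e}  = {c, d} ∪ {d, e}
  {a, c, d, e}  = {c, d} ∪ {a, c, e}
  {b, c, d, f}  = {b, d, f} ∪ {c, d}
  {b, d, e, f}  = {b, d, f} ∪ {d, e}
Round 3 adds 6:
  {a, c}  = complement {b, d, e, f}
  {a, e}  = complement {b, c, d, f}
  {b, f}  = complement {a, c, d, e}
  {c, e}  = {c} ∪ {e}
  {a, b, f}  = complement {c, d, e}
  {b, c, d, e, f}  = {d, e} ∪ {b, c, d, f}
Round 4: 7 new —
  {a}  = complement {b, c, d, e, f}
  {a, c, d}  = {c, d} ∪ {a, c}
  {a, d, e}  = {d, e} ∪ {a, e}
  {b, c, f}  = {b, f} ∪ {c}
  {b, e, f}  = {b, f} ∪ {e}
  {a, b, d, f}  = complement {c, e}
  {b, c, e, f}  = {b, f} ∪ {c, e}
Round 5: 1 new —
  {a, d}  = complement {b, c, e, f}
Round 6 adds nothing — fixpoint reached.

Hence σ(𝒢) has 32 members: { {}, {a}, {c}, {d}, {e}, {a, c}, {a, d}, {a, e}, {b, f}, {c, d}, {c, e}, {d, e}, {a, b, f}, {a, c, d}, {a, c, e}, {a, d, e}, {b, c, f}, {b, d, f}, {b, e, f}, {c, d, e}, {a, b, c, f}, {a, b, d, f}, {a, b, e, f}, {a, c, d, e}, {b, c, d, f}, {b, c, e, f}, {b, d, e, f}, {a, b, c, d, f}, {a, b, c, e, f}, {a, b, d, e, f}, {b, c, d, e, f}, Ω }.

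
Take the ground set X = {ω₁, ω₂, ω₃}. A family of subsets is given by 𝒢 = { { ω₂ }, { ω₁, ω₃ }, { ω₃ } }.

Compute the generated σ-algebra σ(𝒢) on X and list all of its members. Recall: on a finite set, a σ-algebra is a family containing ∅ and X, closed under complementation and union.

Answer: σ(𝒢) = { {  }, { ω₁ }, { ω₂ }, { ω₃ }, { ω₁, ω₂ }, { ω₁, ω₃ }, { ω₂, ω₃ }, X }

Working:
Take S₀ = 𝒢 ∪ {∅, X} = { {  }, { ω₂ }, { ω₃ }, { ω₁, ω₃ }, X }.
Step 1: +2 →
  { ω₁, ω₂ }  = X∖{ ω₃ }
  { ω₂, ω₃ }  = { ω₃ } ∪ { ω₂ }
  (now 7)
Step 2 adds 1:
  { ω₁ }  = X∖{ ω₂, ω₃ }
  (now 8)
Step 3: closed — nothing new.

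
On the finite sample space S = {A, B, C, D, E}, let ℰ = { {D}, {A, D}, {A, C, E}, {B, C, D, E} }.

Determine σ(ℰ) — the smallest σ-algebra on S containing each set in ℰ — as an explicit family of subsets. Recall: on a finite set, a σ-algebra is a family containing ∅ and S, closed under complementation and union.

Start: ℰ ∪ {∅, S} = { {}, {D}, {A, D}, {A, C, E}, {B, C, D, E}, S }.
Round 1: +5 →
  {A}  = ᶜ of {B, C, D, E}
  {B, D}  = ᶜ of {A, C, E}
  {B, C, E}  = ᶜ of {A, D}
  {A, B, C, E}  = ᶜ of {D}
  {A, C, D, E}  = {A, D} ∪ {A, C, E}
  [11 total]
Round 2 adds 2:
  {B}  = ᶜ of {A, C, D, E}
  {A, B, D}  = {A, D} ∪ {B, D}
  [13 total]
Round 3 adds 2:
  {A, B}  = {B} ∪ {A}
  {C, E}  = ᶜ of {A, B, D}
  [15 total]
Round 4 (1 new):
  {C, D, E}  = ᶜ of {A, B}
  [16 total]
Round 5: already closed under ᶜ and ∪.

|σ(ℰ)| = 16.  σ(ℰ) = { {}, {A}, {B}, {D}, {A, B}, {A, D}, {B, D}, {C, E}, {A, B, D}, {A, C, E}, {B, C, E}, {C, D, E}, {A, B, C, E}, {A, C, D, E}, {B, C, D, E}, S }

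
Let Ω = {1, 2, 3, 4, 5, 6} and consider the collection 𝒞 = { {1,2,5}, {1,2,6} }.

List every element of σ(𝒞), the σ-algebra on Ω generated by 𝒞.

Take S₀ = 𝒞 ∪ {∅, Ω} = { {}, {1,2,5}, {1,2,6}, Ω }.
Round 1: 3 new —
  {3,4,5}  = complement {1,2,6}
  {3,4,6}  = complement {1,2,5}
  {1,2,5,6}  = {1,2,5} ∪ {1,2,6}
  [7 total]
Round 2. New:
  {3,4}  = complement {1,2,5,6}
  {3,4,5,6}  = {3,4,5} ∪ {3,4,6}
  {1,2,3,4,5}  = {1,2,5} ∪ {3,4,5}
  {1,2,3,4,6}  = {3,4,6} ∪ {1,2,6}
  [11 total]
Round 3 (3 new):
  {5}  = complement {1,2,3,4,6}
  {6}  = complement {1,2,3,4,5}
  {1,2}  = complement {3,4,5,6}
  [14 total]
Round 4: 2 new —
  {5,6}  = {6} ∪ {5}
  {1,2,3,4}  = {3,4} ∪ {1,2}
  [16 total]
Round 5: no new sets; the family is a σ-algebra.

σ(𝒞) = { {}, {5}, {6}, {1,2}, {3,4}, {5,6}, {1,2,5}, {1,2,6}, {3,4,5}, {3,4,6}, {1,2,3,4}, {1,2,5,6}, {3,4,5,6}, {1,2,3,4,5}, {1,2,3,4,6}, Ω }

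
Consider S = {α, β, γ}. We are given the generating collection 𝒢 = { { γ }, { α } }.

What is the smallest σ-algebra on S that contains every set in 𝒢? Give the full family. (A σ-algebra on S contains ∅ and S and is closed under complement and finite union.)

Answer: σ(𝒢) = { {}, { α }, { β }, { γ }, { α, β }, { α, γ }, { β, γ }, S }

Check:
Begin from { {}, { α }, { γ }, S } (that is, 𝒢 plus ∅ and S).
Pass 1: +3 →
  { α, β }  = { γ }ᶜ
  { α, γ }  = { γ } ∪ { α }
  { β, γ }  = { α }ᶜ
  — 7 sets.
Pass 2: +1 →
  { β }  = { α, γ }ᶜ
  — 8 sets.
Pass 3: already closed under ᶜ and ∪.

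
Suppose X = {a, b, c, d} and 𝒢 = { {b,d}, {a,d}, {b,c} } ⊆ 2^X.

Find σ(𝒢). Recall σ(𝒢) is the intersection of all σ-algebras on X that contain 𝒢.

|σ(𝒢)| = 16.  σ(𝒢) = { ∅, {a}, {b}, {c}, {d}, {a,b}, {a,c}, {a,d}, {b,c}, {b,d}, {c,d}, {a,b,c}, {a,b,d}, {a,c,d}, {b,c,d}, X }

Working:
Seed the family with 𝒢 together with ∅ and X: { ∅, {a,d}, {b,c}, {b,d}, X }.
Iteration 1: 3 new —
  {a,c}  = {b,d}ᶜ
  {a,b,d}  = {a,d} ∪ {b,d}
  {b,c,d}  = {b,c} ∪ {b,d}
  [8 total]
Iteration 2: 4 new —
  {a}  = {b,c,d}ᶜ
  {c}  = {a,b,d}ᶜ
  {a,b,c}  = {b,c} ∪ {a,c}
  {a,c,d}  = {a,d} ∪ {a,c}
  [12 total]
Iteration 3 (2 new):
  {b}  = {a,c,d}ᶜ
  {d}  = {a,b,c}ᶜ
  [14 total]
Iteration 4 (2 new):
  {a,b}  = {b} ∪ {a}
  {c,d}  = {c} ∪ {d}
  [16 total]
Iteration 5: already closed under ᶜ and ∪.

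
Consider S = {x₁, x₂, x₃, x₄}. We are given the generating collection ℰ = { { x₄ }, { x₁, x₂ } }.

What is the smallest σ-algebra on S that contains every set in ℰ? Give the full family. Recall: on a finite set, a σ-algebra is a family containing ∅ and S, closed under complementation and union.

|σ(ℰ)| = 8.  σ(ℰ) = { {}, { x₃ }, { x₄ }, { x₁, x₂ }, { x₃, x₄ }, { x₁, x₂, x₃ }, { x₁, x₂, x₄ }, S }

Check:
Seed the family with ℰ together with ∅ and S: { {}, { x₄ }, { x₁, x₂ }, S }.
Pass 1 adds 3:
  { x₃, x₄ }  = S∖{ x₁, x₂ }
  { x₁, x₂, x₃ }  = S∖{ x₄ }
  { x₁, x₂, x₄ }  = { x₁, x₂ } ∪ { x₄ }
  — 7 sets.
Pass 2: +1 →
  { x₃ }  = S∖{ x₁, x₂, x₄ }
  — 8 sets.
Pass 3: already closed under ᶜ and ∪.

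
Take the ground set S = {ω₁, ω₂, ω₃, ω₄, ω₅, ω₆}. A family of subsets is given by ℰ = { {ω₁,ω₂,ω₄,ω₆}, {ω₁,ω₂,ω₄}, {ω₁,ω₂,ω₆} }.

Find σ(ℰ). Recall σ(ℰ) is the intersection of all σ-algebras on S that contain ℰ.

σ(ℰ) (16 sets): { {}, {ω₄}, {ω₆}, {ω₁,ω₂}, {ω₃,ω₅}, {ω₄,ω₆}, {ω₁,ω₂,ω₄}, {ω₁,ω₂,ω₆}, {ω₃,ω₄,ω₅}, {ω₃,ω₅,ω₆}, {ω₁,ω₂,ω₃,ω₅}, {ω₁,ω₂,ω₄,ω₆}, {ω₃,ω₄,ω₅,ω₆}, {ω₁,ω₂,ω₃,ω₄,ω₅}, {ω₁,ω₂,ω₃,ω₅,ω₆}, S }

Derivation:
Seed the family with ℰ together with ∅ and S: { {}, {ω₁,ω₂,ω₄}, {ω₁,ω₂,ω₆}, {ω₁,ω₂,ω₄,ω₆}, S }.
Round 1. New:
  {ω₃,ω₅}  = complement {ω₁,ω₂,ω₄,ω₆}
  {ω₃,ω₄,ω₅}  = complement {ω₁,ω₂,ω₆}
  {ω₃,ω₅,ω₆}  = complement {ω₁,ω₂,ω₄}
  [8 total]
Round 2 (3 new):
  {ω₃,ω₄,ω₅,ω₆}  = {ω₃,ω₄,ω₅} ∪ {ω₃,ω₅,ω₆}
  {ω₁,ω₂,ω₃,ω₄,ω₅}  = {ω₃,ω₅} ∪ {ω₁,ω₂,ω₄}
  {ω₁,ω₂,ω₃,ω₅,ω₆}  = {ω₃,ω₅} ∪ {ω₁,ω₂,ω₆}
  [11 total]
Round 3 adds 3:
  {ω₄}  = complement {ω₁,ω₂,ω₃,ω₅,ω₆}
  {ω₆}  = complement {ω₁,ω₂,ω₃,ω₄,ω₅}
  {ω₁,ω₂}  = complement {ω₃,ω₄,ω₅,ω₆}
  [14 total]
Round 4. New:
  {ω₄,ω₆}  = {ω₄} ∪ {ω₆}
  {ω₁,ω₂,ω₃,ω₅}  = {ω₁,ω₂} ∪ {ω₃,ω₅}
  [16 total]
After Round 5 the family is unchanged; done.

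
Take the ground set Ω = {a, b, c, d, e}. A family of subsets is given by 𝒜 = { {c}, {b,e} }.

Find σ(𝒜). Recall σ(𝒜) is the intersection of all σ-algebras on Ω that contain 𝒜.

σ(𝒜) = { ∅, {c}, {a,d}, {b,e}, {a,c,d}, {b,c,e}, {a,b,d,e}, Ω }

Derivation:
Seed the family with 𝒜 together with ∅ and Ω: { ∅, {c}, {b,e}, Ω }.
Pass 1: +3 →
  {a,c,d}  = Ω∖{b,e}
  {b,c,e}  = {c} ∪ {b,e}
  {a,b,d,e}  = Ω∖{c}
  [7 total]
Pass 2: 1 new —
  {a,d}  = Ω∖{b,c,e}
  [8 total]
Pass 3 adds nothing — fixpoint reached.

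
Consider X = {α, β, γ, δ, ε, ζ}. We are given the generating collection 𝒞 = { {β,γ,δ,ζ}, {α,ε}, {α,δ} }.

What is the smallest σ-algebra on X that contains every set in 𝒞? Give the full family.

Initial family (5 sets): { {}, {α,δ}, {α,ε}, {β,γ,δ,ζ}, X }.
Iteration 1: 3 new —
  {α,δ,ε}  = {α,δ} ∪ {α,ε}
  {β,γ,ε,ζ}  = X∖{α,δ}
  {α,β,γ,δ,ζ}  = {α,δ} ∪ {β,γ,δ,ζ}
Iteration 2: 4 new —
  {ε}  = X∖{α,β,γ,δ,ζ}
  {β,γ,ζ}  = X∖{α,δ,ε}
  {α,β,γ,ε,ζ}  = {β,γ,ε,ζ} ∪ {α,ε}
  {β,γ,δ,ε,ζ}  = {β,γ,δ,ζ} ∪ {β,γ,ε,ζ}
Iteration 3: 2 new —
  {α}  = X∖{β,γ,δ,ε,ζ}
  {δ}  = X∖{α,β,γ,ε,ζ}
Iteration 4 (2 new):
  {δ,ε}  = {δ} ∪ {ε}
  {α,β,γ,ζ}  = {α} ∪ {β,γ,ζ}
Iteration 5: stable.

Therefore σ(𝒞) = { {}, {α}, {δ}, {ε}, {α,δ}, {α,ε}, {δ,ε}, {α,δ,ε}, {β,γ,ζ}, {α,β,γ,ζ}, {β,γ,δ,ζ}, {β,γ,ε,ζ}, {α,β,γ,δ,ζ}, {α,β,γ,ε,ζ}, {β,γ,δ,ε,ζ}, X } (|σ(𝒞)| = 16).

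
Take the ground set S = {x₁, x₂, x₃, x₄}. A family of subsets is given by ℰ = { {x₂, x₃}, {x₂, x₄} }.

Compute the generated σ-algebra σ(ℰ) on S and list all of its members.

Begin from { {}, {x₂, x₃}, {x₂, x₄}, S } (that is, ℰ plus ∅ and S).
Iteration 1 (3 new):
  {x₁, x₃}  = ᶜ of {x₂, x₄}
  {x₁, x₄}  = ᶜ of {x₂, x₃}
  {x₂, x₃, x₄}  = {x₂, x₄} ∪ {x₂, x₃}
  [7 total]
Iteration 2 (4 new):
  {x₁}  = ᶜ of {x₂, x₃, x₄}
  {x₁, x₂, x₃}  = {x₂, x₃} ∪ {x₁, x₃}
  {x₁, x₂, x₄}  = {x₁, x₄} ∪ {x₂, x₄}
  {x₁, x₃, x₄}  = {x₁, x₄} ∪ {x₁, x₃}
  [11 total]
Iteration 3 (3 new):
  {x₂}  = ᶜ of {x₁, x₃, x₄}
  {x₃}  = ᶜ of {x₁, x₂, x₄}
  {x₄}  = ᶜ of {x₁, x₂, x₃}
  [14 total]
Iteration 4: 2 new —
  {x₁, x₂}  = {x₂} ∪ {x₁}
  {x₃, x₄}  = {x₃} ∪ {x₄}
  [16 total]
Iteration 5: closed — nothing new.

Therefore σ(ℰ) = { {}, {x₁}, {x₂}, {x₃}, {x₄}, {x₁, x₂}, {x₁, x₃}, {x₁, x₄}, {x₂, x₃}, {x₂, x₄}, {x₃, x₄}, {x₁, x₂, x₃}, {x₁, x₂, x₄}, {x₁, x₃, x₄}, {x₂, x₃, x₄}, S } (|σ(ℰ)| = 16).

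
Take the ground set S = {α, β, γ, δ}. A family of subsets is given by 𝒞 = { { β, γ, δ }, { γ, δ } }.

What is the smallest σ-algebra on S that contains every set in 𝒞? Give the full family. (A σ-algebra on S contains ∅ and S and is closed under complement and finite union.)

|σ(𝒞)| = 8.  σ(𝒞) = { {  }, { α }, { β }, { α, β }, { γ, δ }, { α, γ, δ }, { β, γ, δ }, S }

Working:
Begin from { {  }, { γ, δ }, { β, γ, δ }, S } (that is, 𝒞 plus ∅ and S).
Round 1: 2 new —
  { α }  = ᶜ of { β, γ, δ }
  { α, β }  = ᶜ of { γ, δ }
  (now 6)
Round 2. New:
  { α, γ, δ }  = { γ, δ } ∪ { α }
  (now 7)
Round 3 (1 new):
  { β }  = ᶜ of { α, γ, δ }
  (now 8)
Round 4: already closed under ᶜ and ∪.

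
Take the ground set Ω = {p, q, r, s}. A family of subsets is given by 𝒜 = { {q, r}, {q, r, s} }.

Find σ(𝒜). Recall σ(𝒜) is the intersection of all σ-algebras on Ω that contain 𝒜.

σ(𝒜) = { {}, {p}, {s}, {p, s}, {q, r}, {p, q, r}, {q, r, s}, Ω }

Check:
Take S₀ = 𝒜 ∪ {∅, Ω} = { {}, {q, r}, {q, r, s}, Ω }.
Pass 1. New:
  {p}  = Ω∖{q, r, s}
  {p, s}  = Ω∖{q, r}
  [6 total]
Pass 2 (1 new):
  {p, q, r}  = {q, r} ∪ {p}
  [7 total]
Pass 3 (1 new):
  {s}  = Ω∖{p, q, r}
  [8 total]
Pass 4: closed — nothing new.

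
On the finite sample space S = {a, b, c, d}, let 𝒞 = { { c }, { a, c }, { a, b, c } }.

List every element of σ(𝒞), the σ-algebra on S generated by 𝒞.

|σ(𝒞)| = 16.  σ(𝒞) = { ∅, { a }, { b }, { c }, { d }, { a, b }, { a, c }, { a, d }, { b, c }, { b, d }, { c, d }, { a, b, c }, { a, b, d }, { a, c, d }, { b, c, d }, S }

Derivation:
Take S₀ = 𝒞 ∪ {∅, S} = { ∅, { c }, { a, c }, { a, b, c }, S }.
Step 1: +3 →
  { d }  = S∖{ a, b, c }
  { b, d }  = S∖{ a, c }
  { a, b, d }  = S∖{ c }
Step 2: +3 →
  { c, d }  = { d } ∪ { c }
  { a, c, d }  = { d } ∪ { a, c }
  { b, c, d }  = { c } ∪ { b, d }
Step 3 adds 3:
  { a }  = S∖{ b, c, d }
  { b }  = S∖{ a, c, d }
  { a, b }  = S∖{ c, d }
Step 4: +2 →
  { a, d }  = { d } ∪ { a }
  { b, c }  = { c } ∪ { b }
Step 5: closed — nothing new.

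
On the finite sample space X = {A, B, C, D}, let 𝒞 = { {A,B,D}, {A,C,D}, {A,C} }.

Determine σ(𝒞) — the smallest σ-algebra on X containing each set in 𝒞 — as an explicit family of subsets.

Begin from { ∅, {A,C}, {A,B,D}, {A,C,D}, X } (that is, 𝒞 plus ∅ and X).
Step 1. New:
  {B}  = X∖{A,C,D}
  {C}  = X∖{A,B,D}
  {B,D}  = X∖{A,C}
  |family| = 8
Step 2. New:
  {B,C}  = {C} ∪ {B}
  {A,B,C}  = {B} ∪ {A,C}
  {B,C,D}  = {C} ∪ {B,D}
  |family| = 11
Step 3. New:
  {A}  = X∖{B,C,D}
  {D}  = X∖{A,B,C}
  {A,D}  = X∖{B,C}
  |family| = 14
Step 4: +2 →
  {A,B}  = {B} ∪ {A}
  {C,D}  = {C} ∪ {D}
  |family| = 16
Step 5: already closed under ᶜ and ∪.

σ(𝒞) = { ∅, {A}, {B}, {C}, {D}, {A,B}, {A,C}, {A,D}, {B,C}, {B,D}, {C,D}, {A,B,C}, {A,B,D}, {A,C,D}, {B,C,D}, X }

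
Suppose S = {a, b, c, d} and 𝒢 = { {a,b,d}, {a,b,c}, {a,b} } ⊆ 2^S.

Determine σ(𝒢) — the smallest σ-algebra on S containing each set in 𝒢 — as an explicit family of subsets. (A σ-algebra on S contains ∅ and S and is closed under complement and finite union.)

Seed the family with 𝒢 together with ∅ and S: { {}, {a,b}, {a,b,c}, {a,b,d}, S }.
Pass 1 (3 new):
  {c}  = ᶜ of {a,b,d}
  {d}  = ᶜ of {a,b,c}
  {c,d}  = ᶜ of {a,b}
  — 8 sets.
After Pass 2 the family is unchanged; done.

|σ(𝒢)| = 8.  σ(𝒢) = { {}, {c}, {d}, {a,b}, {c,d}, {a,b,c}, {a,b,d}, S }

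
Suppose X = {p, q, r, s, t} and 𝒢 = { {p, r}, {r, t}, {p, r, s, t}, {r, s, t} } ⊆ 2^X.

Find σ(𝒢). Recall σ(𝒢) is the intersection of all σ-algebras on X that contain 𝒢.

σ(𝒢) (32 sets): { {}, {p}, {q}, {r}, {s}, {t}, {p, q}, {p, r}, {p, s}, {p, t}, {q, r}, {q, s}, {q, t}, {r, s}, {r, t}, {s, t}, {p, q, r}, {p, q, s}, {p, q, t}, {p, r, s}, {p, r, t}, {p, s, t}, {q, r, s}, {q, r, t}, {q, s, t}, {r, s, t}, {p, q, r, s}, {p, q, r, t}, {p, q, s, t}, {p, r, s, t}, {q, r, s, t}, X }

Derivation:
Take S₀ = 𝒢 ∪ {∅, X} = { {}, {p, r}, {r, t}, {r, s, t}, {p, r, s, t}, X }.
Round 1: 5 new —
  {q}  = complement {p, r, s, t}
  {p, q}  = complement {r, s, t}
  {p, q, s}  = complement {r, t}
  {p, r, t}  = {p, r} ∪ {r, t}
  {q, s, t}  = complement {p, r}
  (now 11)
Round 2 adds 7:
  {q, s}  = complement {p, r, t}
  {p, q, r}  = {p, q} ∪ {p, r}
  {q, r, t}  = {q} ∪ {r, t}
  {p, q, r, s}  = {p, q, s} ∪ {p, r}
  {p, q, r, t}  = {p, q} ∪ {p, r, t}
  {p, q, s, t}  = {p, q} ∪ {q, s, t}
  {q, r, s, t}  = {r, s, t} ∪ {q}
  (now 18)
Round 3: +6 →
  {p}  = complement {q, r, s, t}
  {r}  = complement {p, q, s, t}
  {s}  = complement {p, q, r, t}
  {t}  = complement {p, q, r, s}
  {p, s}  = complement {q, r, t}
  {s, t}  = complement {p, q, r}
  (now 24)
Round 4: +8 →
  {p, t}  = {t} ∪ {p}
  {q, r}  = {q} ∪ {r}
  {q, t}  = {q} ∪ {t}
  {r, s}  = {r} ∪ {s}
  {p, q, t}  = {p, q} ∪ {t}
  {p, r, s}  = {r} ∪ {p, s}
  {p, s, t}  = {t} ∪ {p, s}
  {q, r, s}  = {r} ∪ {q, s}
  (now 32)
Round 5 adds nothing — fixpoint reached.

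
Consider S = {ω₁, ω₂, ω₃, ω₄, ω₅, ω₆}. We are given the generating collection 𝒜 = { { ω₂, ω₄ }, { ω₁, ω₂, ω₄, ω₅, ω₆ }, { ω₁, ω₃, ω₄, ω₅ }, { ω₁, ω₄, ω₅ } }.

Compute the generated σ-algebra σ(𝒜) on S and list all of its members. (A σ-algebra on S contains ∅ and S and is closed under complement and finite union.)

σ(𝒜) (32 sets): { ∅, { ω₂ }, { ω₃ }, { ω₄ }, { ω₆ }, { ω₁, ω₅ }, { ω₂, ω₃ }, { ω₂, ω₄ }, { ω₂, ω₆ }, { ω₃, ω₄ }, { ω₃, ω₆ }, { ω₄, ω₆ }, { ω₁, ω₂, ω₅ }, { ω₁, ω₃, ω₅ }, { ω₁, ω₄, ω₅ }, { ω₁, ω₅, ω₆ }, { ω₂, ω₃, ω₄ }, { ω₂, ω₃, ω₆ }, { ω₂, ω₄, ω₆ }, { ω₃, ω₄, ω₆ }, { ω₁, ω₂, ω₃, ω₅ }, { ω₁, ω₂, ω₄, ω₅ }, { ω₁, ω₂, ω₅, ω₆ }, { ω₁, ω₃, ω₄, ω₅ }, { ω₁, ω₃, ω₅, ω₆ }, { ω₁, ω₄, ω₅, ω₆ }, { ω₂, ω₃, ω₄, ω₆ }, { ω₁, ω₂, ω₃, ω₄, ω₅ }, { ω₁, ω₂, ω₃, ω₅, ω₆ }, { ω₁, ω₂, ω₄, ω₅, ω₆ }, { ω₁, ω₃, ω₄, ω₅, ω₆ }, S }

Trace:
Start: 𝒜 ∪ {∅, S} = { ∅, { ω₂, ω₄ }, { ω₁, ω₄, ω₅ }, { ω₁, ω₃, ω₄, ω₅ }, { ω₁, ω₂, ω₄, ω₅, ω₆ }, S }.
Pass 1: +6 →
  { ω₃ }  = complement { ω₁, ω₂, ω₄, ω₅, ω₆ }
  { ω₂, ω₆ }  = complement { ω₁, ω₃, ω₄, ω₅ }
  { ω₂, ω₃, ω₆ }  = complement { ω₁, ω₄, ω₅ }
  { ω₁, ω₂, ω₄, ω₅ }  = { ω₁, ω₄, ω₅ } ∪ { ω₂, ω₄ }
  { ω₁, ω₃, ω₅, ω₆ }  = complement { ω₂, ω₄ }
  { ω₁, ω₂, ω₃, ω₄, ω₅ }  = { ω₁, ω₃, ω₄, ω₅ } ∪ { ω₂, ω₄ }
  [12 total]
Pass 2: 7 new —
  { ω₆ }  = complement { ω₁, ω₂, ω₃, ω₄, ω₅ }
  { ω₃, ω₆ }  = complement { ω₁, ω₂, ω₄, ω₅ }
  { ω₂, ω₃, ω₄ }  = { ω₃ } ∪ { ω₂, ω₄ }
  { ω₂, ω₄, ω₆ }  = { ω₂, ω₆ } ∪ { ω₂, ω₄ }
  { ω₂, ω₃, ω₄, ω₆ }  = { ω₂, ω₃, ω₆ } ∪ { ω₂, ω₄ }
  { ω₁, ω₂, ω₃, ω₅, ω₆ }  = { ω₁, ω₃, ω₅, ω₆ } ∪ { ω₂, ω₃, ω₆ }
  { ω₁, ω₃, ω₄, ω₅, ω₆ }  = { ω₁, ω₄, ω₅ } ∪ { ω₁, ω₃, ω₅, ω₆ }
  [19 total]
Pass 3. New:
  { ω₂ }  = complement { ω₁, ω₃, ω₄, ω₅, ω₆ }
  { ω₄ }  = complement { ω₁, ω₂, ω₃, ω₅, ω₆ }
  { ω₁, ω₅ }  = complement { ω₂, ω₃, ω₄, ω₆ }
  { ω₁, ω₃, ω₅ }  = complement { ω₂, ω₄, ω₆ }
  { ω₁, ω₅, ω₆ }  = complement { ω₂, ω₃, ω₄ }
  { ω₁, ω₄, ω₅, ω₆ }  = { ω₁, ω₄, ω₅ } ∪ { ω₆ }
  [25 total]
Pass 4: +7 →
  { ω₂, ω₃ }  = complement { ω₁, ω₄, ω₅, ω₆ }
  { ω₃, ω₄ }  = { ω₃ } ∪ { ω₄ }
  { ω₄, ω₆ }  = { ω₆ } ∪ { ω₄ }
  { ω₁, ω₂, ω₅ }  = { ω₂ } ∪ { ω₁, ω₅ }
  { ω₃, ω₄, ω₆ }  = { ω₃, ω₆ } ∪ { ω₄ }
  { ω₁, ω₂, ω₃, ω₅ }  = { ω₁, ω₃, ω₅ } ∪ { ω₂ }
  { ω₁, ω₂, ω₅, ω₆ }  = { ω₂, ω₆ } ∪ { ω₁, ω₅, ω₆ }
  [32 total]
Pass 5: no new sets; the family is a σ-algebra.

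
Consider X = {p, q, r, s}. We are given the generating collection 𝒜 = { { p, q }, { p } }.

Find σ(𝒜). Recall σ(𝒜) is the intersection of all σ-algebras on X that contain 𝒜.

Begin from { {  }, { p }, { p, q }, X } (that is, 𝒜 plus ∅ and X).
Round 1 (2 new):
  { r, s }  = { p, q }ᶜ
  { q, r, s }  = { p }ᶜ
  — 6 sets.
Round 2. New:
  { p, r, s }  = { r, s } ∪ { p }
  — 7 sets.
Round 3: +1 →
  { q }  = { p, r, s }ᶜ
  — 8 sets.
Round 4 adds nothing — fixpoint reached.

|σ(𝒜)| = 8.  σ(𝒜) = { {  }, { p }, { q }, { p, q }, { r, s }, { p, r, s }, { q, r, s }, X }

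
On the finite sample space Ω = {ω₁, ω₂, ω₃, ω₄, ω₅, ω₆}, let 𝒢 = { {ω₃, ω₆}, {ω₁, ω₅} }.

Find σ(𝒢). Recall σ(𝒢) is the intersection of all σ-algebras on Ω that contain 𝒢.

σ(𝒢) = { {}, {ω₁, ω₅}, {ω₂, ω₄}, {ω₃, ω₆}, {ω₁, ω₂, ω₄, ω₅}, {ω₁, ω₃, ω₅, ω₆}, {ω₂, ω₃, ω₄, ω₆}, Ω }

Check:
Initial family (4 sets): { {}, {ω₁, ω₅}, {ω₃, ω₆}, Ω }.
Round 1 (3 new):
  {ω₁, ω₂, ω₄, ω₅}  = Ω∖{ω₃, ω₆}
  {ω₁, ω₃, ω₅, ω₆}  = {ω₃, ω₆} ∪ {ω₁, ω₅}
  {ω₂, ω₃, ω₄, ω₆}  = Ω∖{ω₁, ω₅}
  |family| = 7
Round 2 adds 1:
  {ω₂, ω₄}  = Ω∖{ω₁, ω₃, ω₅, ω₆}
  |family| = 8
Round 3: closed — nothing new.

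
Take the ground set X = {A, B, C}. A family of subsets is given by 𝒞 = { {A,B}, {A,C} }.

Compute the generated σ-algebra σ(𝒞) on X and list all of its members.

Initial family (4 sets): { ∅, {A,B}, {A,C}, X }.
Iteration 1: +2 →
  {B}  = ᶜ of {A,C}
  {C}  = ᶜ of {A,B}
  [6 total]
Iteration 2: 1 new —
  {B,C}  = {C} ∪ {B}
  [7 total]
Iteration 3 (1 new):
  {A}  = ᶜ of {B,C}
  [8 total]
After Iteration 4 the family is unchanged; done.

|σ(𝒞)| = 8.  σ(𝒞) = { ∅, {A}, {B}, {C}, {A,B}, {A,C}, {B,C}, X }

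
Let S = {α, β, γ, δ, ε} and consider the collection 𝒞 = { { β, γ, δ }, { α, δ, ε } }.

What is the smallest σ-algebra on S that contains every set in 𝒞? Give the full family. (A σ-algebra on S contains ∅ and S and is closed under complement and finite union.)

σ(𝒞) = { ∅, { δ }, { α, ε }, { β, γ }, { α, δ, ε }, { β, γ, δ }, { α, β, γ, ε }, S }

Check:
Begin from { ∅, { α, δ, ε }, { β, γ, δ }, S } (that is, 𝒞 plus ∅ and S).
Pass 1. New:
  { α, ε }  = { β, γ, δ }ᶜ
  { β, γ }  = { α, δ, ε }ᶜ
  [6 total]
Pass 2 (1 new):
  { α, β, γ, ε }  = { β, γ } ∪ { α, ε }
  [7 total]
Pass 3: 1 new —
  { δ }  = { α, β, γ, ε }ᶜ
  [8 total]
Pass 4 adds nothing — fixpoint reached.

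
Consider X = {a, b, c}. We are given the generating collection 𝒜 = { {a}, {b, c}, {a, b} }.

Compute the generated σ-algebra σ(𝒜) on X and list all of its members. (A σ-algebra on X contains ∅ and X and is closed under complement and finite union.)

σ(𝒜) = { ∅, {a}, {b}, {c}, {a, b}, {a, c}, {b, c}, X }

Check:
Take S₀ = 𝒜 ∪ {∅, X} = { ∅, {a}, {a, b}, {b, c}, X }.
Iteration 1: +1 →
  {c}  = X∖{a, b}
  — 6 sets.
Iteration 2. New:
  {a, c}  = {c} ∪ {a}
  — 7 sets.
Iteration 3. New:
  {b}  = X∖{a, c}
  — 8 sets.
Iteration 4 adds nothing — fixpoint reached.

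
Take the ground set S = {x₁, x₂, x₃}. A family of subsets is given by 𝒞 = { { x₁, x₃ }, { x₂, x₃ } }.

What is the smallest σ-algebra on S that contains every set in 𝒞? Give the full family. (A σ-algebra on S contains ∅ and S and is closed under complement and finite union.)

Start: 𝒞 ∪ {∅, S} = { {}, { x₁, x₃ }, { x₂, x₃ }, S }.
Round 1 (2 new):
  { x₁ }  = { x₂, x₃ }ᶜ
  { x₂ }  = { x₁, x₃ }ᶜ
  [6 total]
Round 2: +1 →
  { x₁, x₂ }  = { x₂ } ∪ { x₁ }
  [7 total]
Round 3 (1 new):
  { x₃ }  = { x₁, x₂ }ᶜ
  [8 total]
Round 4: closed — nothing new.

|σ(𝒞)| = 8.  σ(𝒞) = { {}, { x₁ }, { x₂ }, { x₃ }, { x₁, x₂ }, { x₁, x₃ }, { x₂, x₃ }, S }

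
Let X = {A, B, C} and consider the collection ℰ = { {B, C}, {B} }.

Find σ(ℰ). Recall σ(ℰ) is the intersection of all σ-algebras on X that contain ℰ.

Start: ℰ ∪ {∅, X} = { {}, {B}, {B, C}, X }.
Step 1: 2 new —
  {A}  = complement {B, C}
  {A, C}  = complement {B}
Step 2 adds 1:
  {A, B}  = {B} ∪ {A}
Step 3. New:
  {C}  = complement {A, B}
Step 4: stable.

|σ(ℰ)| = 8.  σ(ℰ) = { {}, {A}, {B}, {C}, {A, B}, {A, C}, {B, C}, X }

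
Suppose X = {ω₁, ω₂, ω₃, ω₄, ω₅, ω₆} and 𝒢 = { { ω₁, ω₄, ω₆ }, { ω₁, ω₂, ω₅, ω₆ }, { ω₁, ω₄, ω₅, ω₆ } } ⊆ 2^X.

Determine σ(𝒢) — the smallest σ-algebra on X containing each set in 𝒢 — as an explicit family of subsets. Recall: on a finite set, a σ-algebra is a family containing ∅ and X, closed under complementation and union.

Start: 𝒢 ∪ {∅, X} = { {  }, { ω₁, ω₄, ω₆ }, { ω₁, ω₂, ω₅, ω₆ }, { ω₁, ω₄, ω₅, ω₆ }, X }.
Iteration 1: 4 new —
  { ω₂, ω₃ }  = { ω₁, ω₄, ω₅, ω₆ }ᶜ
  { ω₃, ω₄ }  = { ω₁, ω₂, ω₅, ω₆ }ᶜ
  { ω₂, ω₃, ω₅ }  = { ω₁, ω₄, ω₆ }ᶜ
  { ω₁, ω₂, ω₄, ω₅, ω₆ }  = { ω₁, ω₄, ω₅, ω₆ } ∪ { ω₁, ω₂, ω₅, ω₆ }
  (now 9)
Iteration 2. New:
  { ω₃ }  = { ω₁, ω₂, ω₄, ω₅, ω₆ }ᶜ
  { ω₂, ω₃, ω₄ }  = { ω₃, ω₄ } ∪ { ω₂, ω₃ }
  { ω₁, ω₃, ω₄, ω₆ }  = { ω₃, ω₄ } ∪ { ω₁, ω₄, ω₆ }
  { ω₂, ω₃, ω₄, ω₅ }  = { ω₃, ω₄ } ∪ { ω₂, ω₃, ω₅ }
  { ω₁, ω₂, ω₃, ω₄, ω₆ }  = { ω₁, ω₄, ω₆ } ∪ { ω₂, ω₃ }
  { ω₁, ω₂, ω₃, ω₅, ω₆ }  = { ω₂, ω₃, ω₅ } ∪ { ω₁, ω₂, ω₅, ω₆ }
  { ω₁, ω₃, ω₄, ω₅, ω₆ }  = { ω₃, ω₄ } ∪ { ω₁, ω₄, ω₅, ω₆ }
  (now 16)
Iteration 3. New:
  { ω₂ }  = { ω₁, ω₃, ω₄, ω₅, ω₆ }ᶜ
  { ω₄ }  = { ω₁, ω₂, ω₃, ω₅, ω₆ }ᶜ
  { ω₅ }  = { ω₁, ω₂, ω₃, ω₄, ω₆ }ᶜ
  { ω₁, ω₆ }  = { ω₂, ω₃, ω₄, ω₅ }ᶜ
  { ω₂, ω₅ }  = { ω₁, ω₃, ω₄, ω₆ }ᶜ
  { ω₁, ω₅, ω₆ }  = { ω₂, ω₃, ω₄ }ᶜ
  (now 22)
Iteration 4 adds 10:
  { ω₂, ω₄ }  = { ω₂ } ∪ { ω₄ }
  { ω₃, ω₅ }  = { ω₅ } ∪ { ω₃ }
  { ω₄, ω₅ }  = { ω₅ } ∪ { ω₄ }
  { ω₁, ω₂, ω₆ }  = { ω₁, ω₆ } ∪ { ω₂ }
  { ω₁, ω₃, ω₆ }  = { ω₁, ω₆ } ∪ { ω₃ }
  { ω₂, ω₄, ω₅ }  = { ω₂, ω₅ } ∪ { ω₄ }
  { ω₃, ω₄, ω₅ }  = { ω₃, ω₄ } ∪ { ω₅ }
  { ω₁, ω₂, ω₃, ω₆ }  = { ω₁, ω₆ } ∪ { ω₂, ω₃ }
  { ω₁, ω₂, ω₄, ω₆ }  = { ω₂ } ∪ { ω₁, ω₄, ω₆ }
  { ω₁, ω₃, ω₅, ω₆ }  = { ω₃ } ∪ { ω₁, ω₅, ω₆ }
  (now 32)
Iteration 5: closed — nothing new.

|σ(𝒢)| = 32.  σ(𝒢) = { {  }, { ω₂ }, { ω₃ }, { ω₄ }, { ω₅ }, { ω₁, ω₆ }, { ω₂, ω₃ }, { ω₂, ω₄ }, { ω₂, ω₅ }, { ω₃, ω₄ }, { ω₃, ω₅ }, { ω₄, ω₅ }, { ω₁, ω₂, ω₆ }, { ω₁, ω₃, ω₆ }, { ω₁, ω₄, ω₆ }, { ω₁, ω₅, ω₆ }, { ω₂, ω₃, ω₄ }, { ω₂, ω₃, ω₅ }, { ω₂, ω₄, ω₅ }, { ω₃, ω₄, ω₅ }, { ω₁, ω₂, ω₃, ω₆ }, { ω₁, ω₂, ω₄, ω₆ }, { ω₁, ω₂, ω₅, ω₆ }, { ω₁, ω₃, ω₄, ω₆ }, { ω₁, ω₃, ω₅, ω₆ }, { ω₁, ω₄, ω₅, ω₆ }, { ω₂, ω₃, ω₄, ω₅ }, { ω₁, ω₂, ω₃, ω₄, ω₆ }, { ω₁, ω₂, ω₃, ω₅, ω₆ }, { ω₁, ω₂, ω₄, ω₅, ω₆ }, { ω₁, ω₃, ω₄, ω₅, ω₆ }, X }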